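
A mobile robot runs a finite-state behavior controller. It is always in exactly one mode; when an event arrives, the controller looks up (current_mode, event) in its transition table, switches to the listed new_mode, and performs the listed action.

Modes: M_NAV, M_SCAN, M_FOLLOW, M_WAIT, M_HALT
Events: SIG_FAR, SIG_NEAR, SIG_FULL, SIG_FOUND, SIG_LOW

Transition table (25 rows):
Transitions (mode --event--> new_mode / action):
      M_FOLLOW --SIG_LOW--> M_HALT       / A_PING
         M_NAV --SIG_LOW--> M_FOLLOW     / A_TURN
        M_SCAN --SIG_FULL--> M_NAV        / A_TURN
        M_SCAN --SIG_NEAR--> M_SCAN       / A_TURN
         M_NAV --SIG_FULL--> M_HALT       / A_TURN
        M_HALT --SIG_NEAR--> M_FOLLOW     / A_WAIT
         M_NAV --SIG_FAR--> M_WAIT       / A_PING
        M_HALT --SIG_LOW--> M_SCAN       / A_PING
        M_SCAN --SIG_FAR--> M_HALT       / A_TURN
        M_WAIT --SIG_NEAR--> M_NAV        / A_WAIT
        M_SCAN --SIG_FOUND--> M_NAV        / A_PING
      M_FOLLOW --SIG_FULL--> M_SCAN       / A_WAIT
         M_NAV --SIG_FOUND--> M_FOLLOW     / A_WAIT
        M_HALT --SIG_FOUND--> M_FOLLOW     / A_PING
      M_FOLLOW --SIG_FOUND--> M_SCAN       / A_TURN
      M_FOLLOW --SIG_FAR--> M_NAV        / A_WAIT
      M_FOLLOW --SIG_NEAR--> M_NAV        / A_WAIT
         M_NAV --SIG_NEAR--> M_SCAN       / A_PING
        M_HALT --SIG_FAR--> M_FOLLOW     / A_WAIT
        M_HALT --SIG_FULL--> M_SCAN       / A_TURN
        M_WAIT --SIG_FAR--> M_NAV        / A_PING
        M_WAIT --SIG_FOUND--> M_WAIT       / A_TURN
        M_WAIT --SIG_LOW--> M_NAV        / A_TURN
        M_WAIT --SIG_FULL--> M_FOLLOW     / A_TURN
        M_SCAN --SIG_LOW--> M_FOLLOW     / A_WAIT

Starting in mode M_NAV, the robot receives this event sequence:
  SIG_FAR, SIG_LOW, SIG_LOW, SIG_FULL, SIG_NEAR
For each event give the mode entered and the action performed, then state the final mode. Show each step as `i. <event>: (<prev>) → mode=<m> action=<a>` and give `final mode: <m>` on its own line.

final mode: M_SCAN

1. SIG_FAR: (M_NAV) → mode=M_WAIT action=A_PING
2. SIG_LOW: (M_WAIT) → mode=M_NAV action=A_TURN
3. SIG_LOW: (M_NAV) → mode=M_FOLLOW action=A_TURN
4. SIG_FULL: (M_FOLLOW) → mode=M_SCAN action=A_WAIT
5. SIG_NEAR: (M_SCAN) → mode=M_SCAN action=A_TURN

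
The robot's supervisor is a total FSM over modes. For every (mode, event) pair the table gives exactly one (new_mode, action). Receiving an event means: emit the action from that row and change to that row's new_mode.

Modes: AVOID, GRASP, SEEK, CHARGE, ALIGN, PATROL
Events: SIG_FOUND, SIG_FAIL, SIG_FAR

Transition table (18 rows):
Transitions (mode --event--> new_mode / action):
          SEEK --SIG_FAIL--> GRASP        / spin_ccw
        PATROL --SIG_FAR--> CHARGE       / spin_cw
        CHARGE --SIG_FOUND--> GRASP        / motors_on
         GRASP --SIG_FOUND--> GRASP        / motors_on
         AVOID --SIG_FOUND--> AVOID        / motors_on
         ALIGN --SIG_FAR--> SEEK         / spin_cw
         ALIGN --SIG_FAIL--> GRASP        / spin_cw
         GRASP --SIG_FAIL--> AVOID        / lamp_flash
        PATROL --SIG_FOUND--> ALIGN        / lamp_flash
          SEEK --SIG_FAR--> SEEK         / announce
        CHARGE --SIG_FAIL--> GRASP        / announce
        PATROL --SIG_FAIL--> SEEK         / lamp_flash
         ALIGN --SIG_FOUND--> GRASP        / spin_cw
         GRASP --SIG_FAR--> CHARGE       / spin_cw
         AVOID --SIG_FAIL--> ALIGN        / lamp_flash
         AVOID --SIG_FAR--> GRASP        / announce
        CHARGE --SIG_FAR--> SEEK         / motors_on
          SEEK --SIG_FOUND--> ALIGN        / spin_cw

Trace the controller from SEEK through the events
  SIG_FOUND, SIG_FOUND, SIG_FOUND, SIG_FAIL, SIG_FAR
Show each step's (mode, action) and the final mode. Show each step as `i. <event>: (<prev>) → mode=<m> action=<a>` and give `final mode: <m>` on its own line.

1. SIG_FOUND: (SEEK) → mode=ALIGN action=spin_cw
2. SIG_FOUND: (ALIGN) → mode=GRASP action=spin_cw
3. SIG_FOUND: (GRASP) → mode=GRASP action=motors_on
4. SIG_FAIL: (GRASP) → mode=AVOID action=lamp_flash
5. SIG_FAR: (AVOID) → mode=GRASP action=announce

final mode: GRASP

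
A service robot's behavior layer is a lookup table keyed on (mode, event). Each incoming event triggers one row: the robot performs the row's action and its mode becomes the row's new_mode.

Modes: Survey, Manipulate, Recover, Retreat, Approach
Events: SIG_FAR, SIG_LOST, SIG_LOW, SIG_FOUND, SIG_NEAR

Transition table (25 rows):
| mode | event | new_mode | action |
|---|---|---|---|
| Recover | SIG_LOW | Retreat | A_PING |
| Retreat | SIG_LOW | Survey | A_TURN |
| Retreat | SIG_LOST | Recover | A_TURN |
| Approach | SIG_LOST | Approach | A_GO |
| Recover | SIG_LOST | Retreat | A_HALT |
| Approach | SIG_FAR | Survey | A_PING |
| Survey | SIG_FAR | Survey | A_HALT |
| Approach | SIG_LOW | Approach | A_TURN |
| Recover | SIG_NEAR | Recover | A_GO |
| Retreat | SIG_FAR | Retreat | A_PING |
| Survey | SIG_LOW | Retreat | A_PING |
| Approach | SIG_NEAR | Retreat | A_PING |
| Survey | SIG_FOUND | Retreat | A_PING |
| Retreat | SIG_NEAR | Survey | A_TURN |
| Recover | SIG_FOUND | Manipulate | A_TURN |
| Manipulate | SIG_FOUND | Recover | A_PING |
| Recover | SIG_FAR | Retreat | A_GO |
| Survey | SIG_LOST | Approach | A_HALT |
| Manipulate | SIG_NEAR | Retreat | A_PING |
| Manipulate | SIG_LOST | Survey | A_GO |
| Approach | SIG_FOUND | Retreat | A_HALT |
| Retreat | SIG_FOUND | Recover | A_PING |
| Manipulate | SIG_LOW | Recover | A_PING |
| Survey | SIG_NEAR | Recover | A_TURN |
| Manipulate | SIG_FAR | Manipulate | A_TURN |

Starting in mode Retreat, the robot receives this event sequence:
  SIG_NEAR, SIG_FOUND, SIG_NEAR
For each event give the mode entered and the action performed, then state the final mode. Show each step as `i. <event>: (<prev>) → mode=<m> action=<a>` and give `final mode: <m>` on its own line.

1. SIG_NEAR: (Retreat) → mode=Survey action=A_TURN
2. SIG_FOUND: (Survey) → mode=Retreat action=A_PING
3. SIG_NEAR: (Retreat) → mode=Survey action=A_TURN

final mode: Survey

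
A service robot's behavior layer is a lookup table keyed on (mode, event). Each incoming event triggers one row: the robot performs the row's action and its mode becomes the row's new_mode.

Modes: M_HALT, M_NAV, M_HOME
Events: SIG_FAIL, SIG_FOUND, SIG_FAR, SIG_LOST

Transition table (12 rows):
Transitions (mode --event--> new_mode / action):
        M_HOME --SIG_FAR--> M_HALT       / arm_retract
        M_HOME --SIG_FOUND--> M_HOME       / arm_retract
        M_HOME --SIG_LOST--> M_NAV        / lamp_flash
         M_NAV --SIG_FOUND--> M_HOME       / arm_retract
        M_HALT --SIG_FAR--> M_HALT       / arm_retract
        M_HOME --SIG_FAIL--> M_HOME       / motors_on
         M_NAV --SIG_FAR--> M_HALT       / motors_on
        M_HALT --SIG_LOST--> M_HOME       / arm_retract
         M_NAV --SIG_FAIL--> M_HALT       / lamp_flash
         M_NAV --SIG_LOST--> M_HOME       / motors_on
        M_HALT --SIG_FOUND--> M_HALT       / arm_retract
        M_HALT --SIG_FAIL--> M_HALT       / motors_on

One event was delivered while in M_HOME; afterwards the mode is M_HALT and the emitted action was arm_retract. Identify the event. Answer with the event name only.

try SIG_FAIL: (M_HOME, SIG_FAIL) → (M_HOME, motors_on)
try SIG_FOUND: (M_HOME, SIG_FOUND) → (M_HOME, arm_retract)
try SIG_FAR: (M_HOME, SIG_FAR) → (M_HALT, arm_retract)  ← matches
try SIG_LOST: (M_HOME, SIG_LOST) → (M_NAV, lamp_flash)

SIG_FAR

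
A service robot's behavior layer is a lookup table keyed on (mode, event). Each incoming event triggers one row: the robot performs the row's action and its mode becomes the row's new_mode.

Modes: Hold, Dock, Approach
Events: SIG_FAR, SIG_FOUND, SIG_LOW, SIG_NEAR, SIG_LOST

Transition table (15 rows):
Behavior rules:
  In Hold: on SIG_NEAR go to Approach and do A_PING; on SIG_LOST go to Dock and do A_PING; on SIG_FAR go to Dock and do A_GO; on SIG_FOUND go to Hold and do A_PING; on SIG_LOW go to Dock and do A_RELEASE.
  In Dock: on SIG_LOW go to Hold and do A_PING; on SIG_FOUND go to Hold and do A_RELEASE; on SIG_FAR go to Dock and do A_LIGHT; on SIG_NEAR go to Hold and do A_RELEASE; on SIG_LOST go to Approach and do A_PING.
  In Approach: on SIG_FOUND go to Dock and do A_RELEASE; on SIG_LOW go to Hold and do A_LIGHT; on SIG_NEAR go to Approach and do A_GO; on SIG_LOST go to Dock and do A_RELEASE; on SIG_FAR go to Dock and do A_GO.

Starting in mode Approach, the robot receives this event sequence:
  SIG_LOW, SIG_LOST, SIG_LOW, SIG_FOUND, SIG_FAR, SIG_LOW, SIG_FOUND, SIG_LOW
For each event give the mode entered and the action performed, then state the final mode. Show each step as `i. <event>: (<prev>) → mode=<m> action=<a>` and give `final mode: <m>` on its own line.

1. SIG_LOW: (Approach) → mode=Hold action=A_LIGHT
2. SIG_LOST: (Hold) → mode=Dock action=A_PING
3. SIG_LOW: (Dock) → mode=Hold action=A_PING
4. SIG_FOUND: (Hold) → mode=Hold action=A_PING
5. SIG_FAR: (Hold) → mode=Dock action=A_GO
6. SIG_LOW: (Dock) → mode=Hold action=A_PING
7. SIG_FOUND: (Hold) → mode=Hold action=A_PING
8. SIG_LOW: (Hold) → mode=Dock action=A_RELEASE

final mode: Dock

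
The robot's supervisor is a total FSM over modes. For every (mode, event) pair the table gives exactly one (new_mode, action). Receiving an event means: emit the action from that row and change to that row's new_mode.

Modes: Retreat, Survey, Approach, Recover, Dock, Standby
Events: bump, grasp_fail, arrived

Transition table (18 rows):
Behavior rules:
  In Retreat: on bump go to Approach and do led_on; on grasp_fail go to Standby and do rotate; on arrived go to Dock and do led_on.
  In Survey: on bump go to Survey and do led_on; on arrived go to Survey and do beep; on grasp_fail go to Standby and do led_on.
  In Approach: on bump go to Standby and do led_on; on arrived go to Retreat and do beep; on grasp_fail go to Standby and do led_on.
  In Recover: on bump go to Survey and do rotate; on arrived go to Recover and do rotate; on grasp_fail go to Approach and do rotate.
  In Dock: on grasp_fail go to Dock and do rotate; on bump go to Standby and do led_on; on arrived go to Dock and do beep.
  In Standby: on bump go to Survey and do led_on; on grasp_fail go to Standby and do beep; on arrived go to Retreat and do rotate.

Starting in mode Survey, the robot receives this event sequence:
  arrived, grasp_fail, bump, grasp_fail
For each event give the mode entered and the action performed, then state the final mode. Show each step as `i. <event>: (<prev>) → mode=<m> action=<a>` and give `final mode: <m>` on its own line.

1. arrived: (Survey) → mode=Survey action=beep
2. grasp_fail: (Survey) → mode=Standby action=led_on
3. bump: (Standby) → mode=Survey action=led_on
4. grasp_fail: (Survey) → mode=Standby action=led_on

final mode: Standby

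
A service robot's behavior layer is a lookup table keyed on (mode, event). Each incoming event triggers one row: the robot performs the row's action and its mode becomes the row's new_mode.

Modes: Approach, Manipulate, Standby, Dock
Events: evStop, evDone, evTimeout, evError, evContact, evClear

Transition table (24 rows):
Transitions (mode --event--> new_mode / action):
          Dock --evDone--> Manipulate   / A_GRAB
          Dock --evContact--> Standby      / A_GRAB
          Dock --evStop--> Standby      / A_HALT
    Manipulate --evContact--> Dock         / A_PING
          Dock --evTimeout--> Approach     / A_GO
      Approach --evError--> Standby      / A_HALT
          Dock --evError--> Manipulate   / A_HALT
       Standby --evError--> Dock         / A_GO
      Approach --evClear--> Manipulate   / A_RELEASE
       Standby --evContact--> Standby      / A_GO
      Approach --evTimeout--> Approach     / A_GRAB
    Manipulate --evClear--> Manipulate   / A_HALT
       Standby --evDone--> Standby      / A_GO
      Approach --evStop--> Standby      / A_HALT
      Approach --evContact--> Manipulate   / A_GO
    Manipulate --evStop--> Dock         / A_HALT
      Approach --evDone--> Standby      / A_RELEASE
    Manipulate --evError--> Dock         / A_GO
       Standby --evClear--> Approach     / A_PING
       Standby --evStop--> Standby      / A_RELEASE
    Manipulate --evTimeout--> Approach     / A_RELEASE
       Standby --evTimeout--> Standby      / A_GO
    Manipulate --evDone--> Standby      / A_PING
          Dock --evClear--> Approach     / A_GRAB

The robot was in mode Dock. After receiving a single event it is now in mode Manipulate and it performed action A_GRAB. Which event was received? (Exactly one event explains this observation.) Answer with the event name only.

evDone

try evStop: (Dock, evStop) → (Standby, A_HALT)
try evDone: (Dock, evDone) → (Manipulate, A_GRAB)  ← matches
try evTimeout: (Dock, evTimeout) → (Approach, A_GO)
try evError: (Dock, evError) → (Manipulate, A_HALT)
try evContact: (Dock, evContact) → (Standby, A_GRAB)
try evClear: (Dock, evClear) → (Approach, A_GRAB)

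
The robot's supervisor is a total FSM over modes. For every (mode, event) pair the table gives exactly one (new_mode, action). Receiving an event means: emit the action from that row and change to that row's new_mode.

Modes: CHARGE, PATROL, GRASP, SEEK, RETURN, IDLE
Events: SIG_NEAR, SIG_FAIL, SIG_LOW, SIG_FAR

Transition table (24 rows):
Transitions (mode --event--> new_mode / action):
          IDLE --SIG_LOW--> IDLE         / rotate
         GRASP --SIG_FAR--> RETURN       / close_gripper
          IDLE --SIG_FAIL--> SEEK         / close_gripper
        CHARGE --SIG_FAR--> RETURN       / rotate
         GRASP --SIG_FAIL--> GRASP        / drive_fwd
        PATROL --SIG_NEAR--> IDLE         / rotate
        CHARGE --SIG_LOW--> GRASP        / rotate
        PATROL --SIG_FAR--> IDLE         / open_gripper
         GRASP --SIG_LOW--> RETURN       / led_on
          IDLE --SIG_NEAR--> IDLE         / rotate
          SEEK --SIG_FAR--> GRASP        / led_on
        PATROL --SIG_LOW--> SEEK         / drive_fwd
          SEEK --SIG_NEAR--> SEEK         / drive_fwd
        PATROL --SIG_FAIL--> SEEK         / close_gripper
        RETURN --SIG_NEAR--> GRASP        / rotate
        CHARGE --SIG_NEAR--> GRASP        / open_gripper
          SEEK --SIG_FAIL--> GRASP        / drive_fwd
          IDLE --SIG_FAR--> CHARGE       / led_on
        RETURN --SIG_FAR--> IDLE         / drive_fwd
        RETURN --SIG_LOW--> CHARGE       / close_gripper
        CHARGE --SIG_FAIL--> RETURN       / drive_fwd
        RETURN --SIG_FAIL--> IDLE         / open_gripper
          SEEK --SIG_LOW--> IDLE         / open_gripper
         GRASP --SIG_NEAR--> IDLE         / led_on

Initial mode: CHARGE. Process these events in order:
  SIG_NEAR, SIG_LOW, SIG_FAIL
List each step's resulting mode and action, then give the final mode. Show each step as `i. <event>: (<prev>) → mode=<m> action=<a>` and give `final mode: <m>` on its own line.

1. SIG_NEAR: (CHARGE) → mode=GRASP action=open_gripper
2. SIG_LOW: (GRASP) → mode=RETURN action=led_on
3. SIG_FAIL: (RETURN) → mode=IDLE action=open_gripper

final mode: IDLE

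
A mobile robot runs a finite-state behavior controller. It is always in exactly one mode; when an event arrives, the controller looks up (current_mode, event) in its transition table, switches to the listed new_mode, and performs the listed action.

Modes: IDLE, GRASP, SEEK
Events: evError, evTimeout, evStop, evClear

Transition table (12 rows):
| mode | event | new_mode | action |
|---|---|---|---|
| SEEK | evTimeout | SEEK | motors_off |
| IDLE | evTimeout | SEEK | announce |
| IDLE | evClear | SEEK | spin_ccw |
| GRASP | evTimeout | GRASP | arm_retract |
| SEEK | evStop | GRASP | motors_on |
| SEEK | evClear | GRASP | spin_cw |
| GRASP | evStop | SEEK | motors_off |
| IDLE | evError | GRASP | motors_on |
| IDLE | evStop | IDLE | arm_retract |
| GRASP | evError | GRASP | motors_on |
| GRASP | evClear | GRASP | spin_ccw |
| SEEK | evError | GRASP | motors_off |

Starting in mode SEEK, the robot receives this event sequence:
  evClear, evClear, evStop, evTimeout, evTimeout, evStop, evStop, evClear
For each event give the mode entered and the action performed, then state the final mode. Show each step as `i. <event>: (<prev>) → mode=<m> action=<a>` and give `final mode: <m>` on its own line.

1. evClear: (SEEK) → mode=GRASP action=spin_cw
2. evClear: (GRASP) → mode=GRASP action=spin_ccw
3. evStop: (GRASP) → mode=SEEK action=motors_off
4. evTimeout: (SEEK) → mode=SEEK action=motors_off
5. evTimeout: (SEEK) → mode=SEEK action=motors_off
6. evStop: (SEEK) → mode=GRASP action=motors_on
7. evStop: (GRASP) → mode=SEEK action=motors_off
8. evClear: (SEEK) → mode=GRASP action=spin_cw

final mode: GRASP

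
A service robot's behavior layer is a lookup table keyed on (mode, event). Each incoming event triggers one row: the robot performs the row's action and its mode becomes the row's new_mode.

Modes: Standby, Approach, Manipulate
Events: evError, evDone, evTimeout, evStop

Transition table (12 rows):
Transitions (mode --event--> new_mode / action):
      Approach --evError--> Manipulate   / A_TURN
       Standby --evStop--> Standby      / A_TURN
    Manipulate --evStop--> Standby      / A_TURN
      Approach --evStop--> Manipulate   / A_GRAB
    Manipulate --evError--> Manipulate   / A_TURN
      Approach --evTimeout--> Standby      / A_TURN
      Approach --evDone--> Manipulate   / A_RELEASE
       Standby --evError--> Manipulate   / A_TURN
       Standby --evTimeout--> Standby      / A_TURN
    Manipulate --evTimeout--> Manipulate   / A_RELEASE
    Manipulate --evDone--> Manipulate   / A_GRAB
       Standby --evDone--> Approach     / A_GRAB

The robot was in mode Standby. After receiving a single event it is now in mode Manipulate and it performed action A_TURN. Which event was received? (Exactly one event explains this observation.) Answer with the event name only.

evError

try evError: (Standby, evError) → (Manipulate, A_TURN)  ← matches
try evDone: (Standby, evDone) → (Approach, A_GRAB)
try evTimeout: (Standby, evTimeout) → (Standby, A_TURN)
try evStop: (Standby, evStop) → (Standby, A_TURN)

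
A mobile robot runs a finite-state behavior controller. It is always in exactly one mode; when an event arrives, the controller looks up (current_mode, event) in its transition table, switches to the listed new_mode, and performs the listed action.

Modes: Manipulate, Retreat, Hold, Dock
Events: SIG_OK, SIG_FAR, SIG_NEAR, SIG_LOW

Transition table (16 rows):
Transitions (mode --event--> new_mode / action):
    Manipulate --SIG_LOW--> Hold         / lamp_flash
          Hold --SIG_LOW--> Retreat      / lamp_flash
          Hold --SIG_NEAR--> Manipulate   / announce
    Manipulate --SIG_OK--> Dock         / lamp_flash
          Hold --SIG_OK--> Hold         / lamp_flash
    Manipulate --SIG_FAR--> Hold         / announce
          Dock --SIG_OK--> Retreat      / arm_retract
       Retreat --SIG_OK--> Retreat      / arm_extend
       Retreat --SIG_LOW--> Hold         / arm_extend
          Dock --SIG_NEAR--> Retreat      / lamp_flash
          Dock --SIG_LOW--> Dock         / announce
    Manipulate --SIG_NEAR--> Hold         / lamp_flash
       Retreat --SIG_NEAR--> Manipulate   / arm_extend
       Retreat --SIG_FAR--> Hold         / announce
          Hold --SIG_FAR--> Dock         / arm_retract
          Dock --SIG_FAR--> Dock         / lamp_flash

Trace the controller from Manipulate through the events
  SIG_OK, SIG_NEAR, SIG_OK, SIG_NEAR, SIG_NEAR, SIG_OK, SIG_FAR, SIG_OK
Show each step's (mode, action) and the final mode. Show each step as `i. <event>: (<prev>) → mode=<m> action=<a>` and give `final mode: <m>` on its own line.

1. SIG_OK: (Manipulate) → mode=Dock action=lamp_flash
2. SIG_NEAR: (Dock) → mode=Retreat action=lamp_flash
3. SIG_OK: (Retreat) → mode=Retreat action=arm_extend
4. SIG_NEAR: (Retreat) → mode=Manipulate action=arm_extend
5. SIG_NEAR: (Manipulate) → mode=Hold action=lamp_flash
6. SIG_OK: (Hold) → mode=Hold action=lamp_flash
7. SIG_FAR: (Hold) → mode=Dock action=arm_retract
8. SIG_OK: (Dock) → mode=Retreat action=arm_retract

final mode: Retreat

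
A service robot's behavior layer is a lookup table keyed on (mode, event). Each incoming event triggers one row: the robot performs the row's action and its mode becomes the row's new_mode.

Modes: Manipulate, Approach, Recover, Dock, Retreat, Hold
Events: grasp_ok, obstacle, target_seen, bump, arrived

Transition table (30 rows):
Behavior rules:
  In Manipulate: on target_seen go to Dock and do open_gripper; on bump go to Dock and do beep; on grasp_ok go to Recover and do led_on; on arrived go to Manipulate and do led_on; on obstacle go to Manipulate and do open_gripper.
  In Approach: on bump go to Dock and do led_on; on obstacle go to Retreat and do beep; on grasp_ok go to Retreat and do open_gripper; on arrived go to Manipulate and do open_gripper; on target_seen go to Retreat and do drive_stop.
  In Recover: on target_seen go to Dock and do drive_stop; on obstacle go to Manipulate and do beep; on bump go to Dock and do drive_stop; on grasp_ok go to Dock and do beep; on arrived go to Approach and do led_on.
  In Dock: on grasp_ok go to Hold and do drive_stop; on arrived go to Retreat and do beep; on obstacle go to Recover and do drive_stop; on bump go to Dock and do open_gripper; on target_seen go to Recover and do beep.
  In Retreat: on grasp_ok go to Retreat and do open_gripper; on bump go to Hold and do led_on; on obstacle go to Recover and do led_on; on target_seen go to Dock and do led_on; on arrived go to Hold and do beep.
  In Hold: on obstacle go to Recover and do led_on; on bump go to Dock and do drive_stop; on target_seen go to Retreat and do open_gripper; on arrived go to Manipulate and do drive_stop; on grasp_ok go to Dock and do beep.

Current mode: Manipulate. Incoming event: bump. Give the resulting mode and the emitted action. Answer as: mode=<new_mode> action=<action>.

current mode = Manipulate; filter table to that mode:
  (Manipulate, target_seen) → (Dock, open_gripper)
  (Manipulate, bump) → (Dock, beep)  ← event matches
  (Manipulate, grasp_ok) → (Recover, led_on)
  (Manipulate, arrived) → (Manipulate, led_on)
  (Manipulate, obstacle) → (Manipulate, open_gripper)
event = bump selects (Dock, beep)

mode=Dock action=beep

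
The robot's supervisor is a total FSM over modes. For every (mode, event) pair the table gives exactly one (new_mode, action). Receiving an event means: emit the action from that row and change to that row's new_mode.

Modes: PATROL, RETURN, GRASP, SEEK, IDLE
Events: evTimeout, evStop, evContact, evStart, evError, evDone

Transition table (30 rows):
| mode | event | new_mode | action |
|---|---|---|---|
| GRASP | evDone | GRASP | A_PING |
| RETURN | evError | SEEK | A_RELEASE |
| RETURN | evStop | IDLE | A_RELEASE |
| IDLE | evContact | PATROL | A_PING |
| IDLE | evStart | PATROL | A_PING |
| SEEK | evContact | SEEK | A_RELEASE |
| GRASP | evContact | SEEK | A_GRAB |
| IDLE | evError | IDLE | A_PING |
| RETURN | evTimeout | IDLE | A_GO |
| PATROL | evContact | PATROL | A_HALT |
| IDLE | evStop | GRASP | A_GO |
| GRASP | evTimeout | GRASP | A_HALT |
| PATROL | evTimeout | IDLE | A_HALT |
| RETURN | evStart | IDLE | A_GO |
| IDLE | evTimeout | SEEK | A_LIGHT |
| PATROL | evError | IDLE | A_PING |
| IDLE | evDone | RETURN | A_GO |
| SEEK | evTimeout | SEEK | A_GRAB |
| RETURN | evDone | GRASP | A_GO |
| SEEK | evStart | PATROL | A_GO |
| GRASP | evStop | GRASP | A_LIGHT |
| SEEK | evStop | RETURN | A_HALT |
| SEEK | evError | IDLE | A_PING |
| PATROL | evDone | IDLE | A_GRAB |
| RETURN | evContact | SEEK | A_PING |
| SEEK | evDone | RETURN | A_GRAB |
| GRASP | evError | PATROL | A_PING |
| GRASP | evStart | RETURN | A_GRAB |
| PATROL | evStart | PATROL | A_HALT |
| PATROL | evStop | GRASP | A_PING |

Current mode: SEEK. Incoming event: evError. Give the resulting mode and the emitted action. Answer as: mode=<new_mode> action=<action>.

mode=IDLE action=A_PING

current mode = SEEK; filter table to that mode:
  (SEEK, evContact) → (SEEK, A_RELEASE)
  (SEEK, evTimeout) → (SEEK, A_GRAB)
  (SEEK, evStart) → (PATROL, A_GO)
  (SEEK, evStop) → (RETURN, A_HALT)
  (SEEK, evError) → (IDLE, A_PING)  ← event matches
  (SEEK, evDone) → (RETURN, A_GRAB)
event = evError selects (IDLE, A_PING)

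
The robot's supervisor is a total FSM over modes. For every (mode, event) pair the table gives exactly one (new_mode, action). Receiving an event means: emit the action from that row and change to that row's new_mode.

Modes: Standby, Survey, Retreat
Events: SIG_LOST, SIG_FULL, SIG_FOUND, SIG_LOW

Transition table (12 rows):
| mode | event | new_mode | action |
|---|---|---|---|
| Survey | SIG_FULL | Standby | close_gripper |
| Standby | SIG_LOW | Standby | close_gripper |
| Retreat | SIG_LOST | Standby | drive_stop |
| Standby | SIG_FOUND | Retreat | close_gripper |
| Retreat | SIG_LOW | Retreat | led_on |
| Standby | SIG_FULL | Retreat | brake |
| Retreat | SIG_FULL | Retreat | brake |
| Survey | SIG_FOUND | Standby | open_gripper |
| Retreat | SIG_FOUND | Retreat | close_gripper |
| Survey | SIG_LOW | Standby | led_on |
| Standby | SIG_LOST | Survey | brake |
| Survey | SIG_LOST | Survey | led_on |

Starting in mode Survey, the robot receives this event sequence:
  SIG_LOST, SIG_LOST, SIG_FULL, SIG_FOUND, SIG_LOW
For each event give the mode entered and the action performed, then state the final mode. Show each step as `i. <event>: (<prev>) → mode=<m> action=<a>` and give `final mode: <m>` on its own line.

1. SIG_LOST: (Survey) → mode=Survey action=led_on
2. SIG_LOST: (Survey) → mode=Survey action=led_on
3. SIG_FULL: (Survey) → mode=Standby action=close_gripper
4. SIG_FOUND: (Standby) → mode=Retreat action=close_gripper
5. SIG_LOW: (Retreat) → mode=Retreat action=led_on

final mode: Retreat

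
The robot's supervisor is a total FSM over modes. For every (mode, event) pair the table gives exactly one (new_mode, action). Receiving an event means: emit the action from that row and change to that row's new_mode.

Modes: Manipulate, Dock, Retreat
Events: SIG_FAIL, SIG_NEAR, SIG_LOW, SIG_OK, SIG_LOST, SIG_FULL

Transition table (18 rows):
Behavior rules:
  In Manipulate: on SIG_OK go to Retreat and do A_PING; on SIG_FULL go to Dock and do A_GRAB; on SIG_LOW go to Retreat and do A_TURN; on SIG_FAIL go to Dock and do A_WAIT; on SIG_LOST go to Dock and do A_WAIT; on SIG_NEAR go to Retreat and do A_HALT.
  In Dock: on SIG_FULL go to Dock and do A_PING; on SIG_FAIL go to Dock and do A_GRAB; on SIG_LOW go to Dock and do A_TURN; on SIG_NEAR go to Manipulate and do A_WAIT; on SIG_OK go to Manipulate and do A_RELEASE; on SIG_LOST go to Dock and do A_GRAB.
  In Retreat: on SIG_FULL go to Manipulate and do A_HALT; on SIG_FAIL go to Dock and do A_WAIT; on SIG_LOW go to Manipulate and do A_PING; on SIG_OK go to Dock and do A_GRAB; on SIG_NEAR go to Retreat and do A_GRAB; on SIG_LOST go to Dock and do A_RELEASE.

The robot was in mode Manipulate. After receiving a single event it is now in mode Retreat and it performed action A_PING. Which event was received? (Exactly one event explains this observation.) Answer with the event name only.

SIG_OK

try SIG_FAIL: (Manipulate, SIG_FAIL) → (Dock, A_WAIT)
try SIG_NEAR: (Manipulate, SIG_NEAR) → (Retreat, A_HALT)
try SIG_LOW: (Manipulate, SIG_LOW) → (Retreat, A_TURN)
try SIG_OK: (Manipulate, SIG_OK) → (Retreat, A_PING)  ← matches
try SIG_LOST: (Manipulate, SIG_LOST) → (Dock, A_WAIT)
try SIG_FULL: (Manipulate, SIG_FULL) → (Dock, A_GRAB)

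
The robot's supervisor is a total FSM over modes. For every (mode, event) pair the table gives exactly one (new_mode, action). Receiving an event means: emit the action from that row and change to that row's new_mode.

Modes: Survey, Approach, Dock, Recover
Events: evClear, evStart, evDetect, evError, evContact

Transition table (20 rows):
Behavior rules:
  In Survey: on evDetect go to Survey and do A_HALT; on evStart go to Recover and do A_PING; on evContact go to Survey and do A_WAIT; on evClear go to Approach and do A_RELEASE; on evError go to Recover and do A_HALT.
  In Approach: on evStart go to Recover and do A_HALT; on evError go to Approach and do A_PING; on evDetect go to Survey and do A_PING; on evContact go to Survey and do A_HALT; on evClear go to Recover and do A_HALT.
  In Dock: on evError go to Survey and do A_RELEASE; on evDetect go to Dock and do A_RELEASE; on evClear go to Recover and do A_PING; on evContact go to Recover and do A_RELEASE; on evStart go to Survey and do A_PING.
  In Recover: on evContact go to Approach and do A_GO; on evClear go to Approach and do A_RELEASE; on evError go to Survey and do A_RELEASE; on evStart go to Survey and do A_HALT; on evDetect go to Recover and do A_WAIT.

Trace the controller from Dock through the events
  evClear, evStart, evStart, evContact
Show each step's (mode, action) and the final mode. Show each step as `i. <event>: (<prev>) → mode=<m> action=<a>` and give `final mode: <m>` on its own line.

1. evClear: (Dock) → mode=Recover action=A_PING
2. evStart: (Recover) → mode=Survey action=A_HALT
3. evStart: (Survey) → mode=Recover action=A_PING
4. evContact: (Recover) → mode=Approach action=A_GO

final mode: Approach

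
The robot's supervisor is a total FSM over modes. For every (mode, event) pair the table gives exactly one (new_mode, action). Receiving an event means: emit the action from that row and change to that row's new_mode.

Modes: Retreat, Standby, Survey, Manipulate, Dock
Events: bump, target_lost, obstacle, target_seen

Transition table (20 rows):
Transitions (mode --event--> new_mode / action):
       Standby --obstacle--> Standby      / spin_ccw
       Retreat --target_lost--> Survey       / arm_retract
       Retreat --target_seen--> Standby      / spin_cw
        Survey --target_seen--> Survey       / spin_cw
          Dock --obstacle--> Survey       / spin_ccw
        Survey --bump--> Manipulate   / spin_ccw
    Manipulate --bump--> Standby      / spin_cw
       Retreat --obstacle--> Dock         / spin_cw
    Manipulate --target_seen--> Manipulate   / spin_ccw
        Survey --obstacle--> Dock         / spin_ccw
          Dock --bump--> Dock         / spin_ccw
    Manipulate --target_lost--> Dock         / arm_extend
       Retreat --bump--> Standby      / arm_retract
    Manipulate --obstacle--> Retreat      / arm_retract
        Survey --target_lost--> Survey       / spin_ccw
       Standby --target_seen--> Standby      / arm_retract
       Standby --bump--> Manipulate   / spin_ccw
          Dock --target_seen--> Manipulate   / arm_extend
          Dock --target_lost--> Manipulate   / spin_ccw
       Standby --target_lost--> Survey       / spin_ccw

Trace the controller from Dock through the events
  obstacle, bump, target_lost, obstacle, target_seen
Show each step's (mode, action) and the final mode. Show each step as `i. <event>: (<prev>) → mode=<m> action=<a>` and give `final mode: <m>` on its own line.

1. obstacle: (Dock) → mode=Survey action=spin_ccw
2. bump: (Survey) → mode=Manipulate action=spin_ccw
3. target_lost: (Manipulate) → mode=Dock action=arm_extend
4. obstacle: (Dock) → mode=Survey action=spin_ccw
5. target_seen: (Survey) → mode=Survey action=spin_cw

final mode: Survey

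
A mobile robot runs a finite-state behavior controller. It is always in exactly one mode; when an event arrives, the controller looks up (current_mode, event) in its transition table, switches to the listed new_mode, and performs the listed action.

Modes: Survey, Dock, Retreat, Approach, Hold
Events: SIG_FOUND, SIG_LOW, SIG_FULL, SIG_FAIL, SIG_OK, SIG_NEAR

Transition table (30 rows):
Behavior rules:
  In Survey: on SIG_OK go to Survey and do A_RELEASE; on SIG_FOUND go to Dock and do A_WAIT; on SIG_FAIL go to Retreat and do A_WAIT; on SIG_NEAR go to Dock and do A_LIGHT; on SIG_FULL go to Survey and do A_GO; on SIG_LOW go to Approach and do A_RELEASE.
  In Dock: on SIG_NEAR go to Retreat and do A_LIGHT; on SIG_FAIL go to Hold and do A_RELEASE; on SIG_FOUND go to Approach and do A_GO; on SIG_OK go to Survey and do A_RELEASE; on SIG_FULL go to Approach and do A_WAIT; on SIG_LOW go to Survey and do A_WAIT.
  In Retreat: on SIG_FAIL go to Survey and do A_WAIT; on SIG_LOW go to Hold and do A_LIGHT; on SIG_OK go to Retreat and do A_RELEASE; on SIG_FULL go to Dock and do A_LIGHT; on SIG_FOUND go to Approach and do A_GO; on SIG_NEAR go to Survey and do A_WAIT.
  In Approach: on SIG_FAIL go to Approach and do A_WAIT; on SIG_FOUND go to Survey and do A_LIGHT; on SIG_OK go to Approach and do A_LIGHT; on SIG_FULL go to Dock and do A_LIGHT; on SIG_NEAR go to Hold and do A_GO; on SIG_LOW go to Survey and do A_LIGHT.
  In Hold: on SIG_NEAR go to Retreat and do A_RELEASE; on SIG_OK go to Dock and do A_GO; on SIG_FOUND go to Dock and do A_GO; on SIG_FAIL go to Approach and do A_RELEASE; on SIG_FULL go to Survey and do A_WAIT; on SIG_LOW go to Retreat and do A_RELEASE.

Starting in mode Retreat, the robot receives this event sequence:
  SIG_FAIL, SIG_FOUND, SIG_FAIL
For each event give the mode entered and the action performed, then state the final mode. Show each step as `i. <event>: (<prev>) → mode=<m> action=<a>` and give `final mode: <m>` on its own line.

1. SIG_FAIL: (Retreat) → mode=Survey action=A_WAIT
2. SIG_FOUND: (Survey) → mode=Dock action=A_WAIT
3. SIG_FAIL: (Dock) → mode=Hold action=A_RELEASE

final mode: Hold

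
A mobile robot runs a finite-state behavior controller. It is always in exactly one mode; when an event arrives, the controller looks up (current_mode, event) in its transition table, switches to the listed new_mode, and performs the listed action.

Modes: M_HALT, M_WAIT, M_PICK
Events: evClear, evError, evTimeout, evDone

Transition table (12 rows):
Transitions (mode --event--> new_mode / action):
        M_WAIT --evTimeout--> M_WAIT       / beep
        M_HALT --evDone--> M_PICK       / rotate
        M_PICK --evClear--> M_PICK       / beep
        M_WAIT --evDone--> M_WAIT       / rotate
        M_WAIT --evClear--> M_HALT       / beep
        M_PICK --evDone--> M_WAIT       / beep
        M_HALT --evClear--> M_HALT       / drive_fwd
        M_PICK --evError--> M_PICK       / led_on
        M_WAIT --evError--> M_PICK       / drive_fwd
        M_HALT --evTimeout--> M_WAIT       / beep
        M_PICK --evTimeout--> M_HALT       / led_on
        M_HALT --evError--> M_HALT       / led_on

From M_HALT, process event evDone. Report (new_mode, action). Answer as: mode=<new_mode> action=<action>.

mode=M_PICK action=rotate

current mode = M_HALT; filter table to that mode:
  (M_HALT, evDone) → (M_PICK, rotate)  ← event matches
  (M_HALT, evClear) → (M_HALT, drive_fwd)
  (M_HALT, evTimeout) → (M_WAIT, beep)
  (M_HALT, evError) → (M_HALT, led_on)
event = evDone selects (M_PICK, rotate)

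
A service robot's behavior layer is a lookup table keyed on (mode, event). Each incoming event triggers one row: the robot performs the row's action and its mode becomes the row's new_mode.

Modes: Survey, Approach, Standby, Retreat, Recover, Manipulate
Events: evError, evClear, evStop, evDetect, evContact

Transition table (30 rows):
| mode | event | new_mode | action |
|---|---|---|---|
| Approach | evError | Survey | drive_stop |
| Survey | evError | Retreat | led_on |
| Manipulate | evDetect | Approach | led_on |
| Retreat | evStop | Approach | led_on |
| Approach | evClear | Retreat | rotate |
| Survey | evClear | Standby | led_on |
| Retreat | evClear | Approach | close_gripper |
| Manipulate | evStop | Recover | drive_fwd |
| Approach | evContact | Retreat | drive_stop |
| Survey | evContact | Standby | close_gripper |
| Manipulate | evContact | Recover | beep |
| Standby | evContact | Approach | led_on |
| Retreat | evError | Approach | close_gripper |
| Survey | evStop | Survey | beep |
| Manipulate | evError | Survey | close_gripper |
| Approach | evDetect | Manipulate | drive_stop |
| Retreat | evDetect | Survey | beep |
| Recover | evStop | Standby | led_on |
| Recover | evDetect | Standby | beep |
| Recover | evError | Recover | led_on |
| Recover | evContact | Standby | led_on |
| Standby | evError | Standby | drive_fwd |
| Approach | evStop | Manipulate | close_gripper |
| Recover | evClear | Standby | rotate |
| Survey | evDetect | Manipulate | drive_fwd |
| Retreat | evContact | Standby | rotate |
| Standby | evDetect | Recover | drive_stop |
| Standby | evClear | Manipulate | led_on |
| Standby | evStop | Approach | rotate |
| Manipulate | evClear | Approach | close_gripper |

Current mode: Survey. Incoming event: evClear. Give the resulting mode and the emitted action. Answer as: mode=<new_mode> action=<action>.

current mode = Survey; filter table to that mode:
  (Survey, evError) → (Retreat, led_on)
  (Survey, evClear) → (Standby, led_on)  ← event matches
  (Survey, evContact) → (Standby, close_gripper)
  (Survey, evStop) → (Survey, beep)
  (Survey, evDetect) → (Manipulate, drive_fwd)
event = evClear selects (Standby, led_on)

mode=Standby action=led_on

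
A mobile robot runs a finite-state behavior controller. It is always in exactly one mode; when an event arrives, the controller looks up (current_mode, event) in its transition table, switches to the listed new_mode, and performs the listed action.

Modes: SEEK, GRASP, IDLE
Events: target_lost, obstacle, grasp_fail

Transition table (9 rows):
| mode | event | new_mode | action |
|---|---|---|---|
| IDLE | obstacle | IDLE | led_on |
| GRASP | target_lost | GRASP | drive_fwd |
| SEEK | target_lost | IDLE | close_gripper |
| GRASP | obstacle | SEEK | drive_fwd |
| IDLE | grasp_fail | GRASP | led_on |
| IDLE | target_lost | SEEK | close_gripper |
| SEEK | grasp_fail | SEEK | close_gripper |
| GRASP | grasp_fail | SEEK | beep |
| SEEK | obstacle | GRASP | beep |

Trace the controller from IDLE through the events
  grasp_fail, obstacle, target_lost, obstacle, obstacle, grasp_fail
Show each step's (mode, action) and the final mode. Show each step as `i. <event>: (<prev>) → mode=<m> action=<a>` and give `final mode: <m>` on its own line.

1. grasp_fail: (IDLE) → mode=GRASP action=led_on
2. obstacle: (GRASP) → mode=SEEK action=drive_fwd
3. target_lost: (SEEK) → mode=IDLE action=close_gripper
4. obstacle: (IDLE) → mode=IDLE action=led_on
5. obstacle: (IDLE) → mode=IDLE action=led_on
6. grasp_fail: (IDLE) → mode=GRASP action=led_on

final mode: GRASP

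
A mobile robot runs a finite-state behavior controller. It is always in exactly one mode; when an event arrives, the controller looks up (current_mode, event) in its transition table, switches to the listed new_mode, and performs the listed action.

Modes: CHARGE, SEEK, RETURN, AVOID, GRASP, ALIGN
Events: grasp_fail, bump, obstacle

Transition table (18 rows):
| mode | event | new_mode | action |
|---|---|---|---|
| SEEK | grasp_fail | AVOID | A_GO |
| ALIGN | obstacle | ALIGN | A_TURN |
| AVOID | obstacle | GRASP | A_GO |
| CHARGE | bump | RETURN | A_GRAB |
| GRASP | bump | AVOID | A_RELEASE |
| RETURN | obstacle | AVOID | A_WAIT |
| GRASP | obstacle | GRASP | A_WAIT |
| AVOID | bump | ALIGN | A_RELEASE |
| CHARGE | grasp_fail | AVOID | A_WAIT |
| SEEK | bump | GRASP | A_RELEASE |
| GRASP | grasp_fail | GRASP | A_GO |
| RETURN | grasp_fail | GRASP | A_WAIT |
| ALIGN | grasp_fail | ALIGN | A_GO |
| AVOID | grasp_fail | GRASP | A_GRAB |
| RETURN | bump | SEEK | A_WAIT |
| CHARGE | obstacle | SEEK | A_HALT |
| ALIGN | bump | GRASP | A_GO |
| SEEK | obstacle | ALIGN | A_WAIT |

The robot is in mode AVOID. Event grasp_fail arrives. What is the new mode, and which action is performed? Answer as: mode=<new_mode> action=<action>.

mode=GRASP action=A_GRAB

current mode = AVOID; filter table to that mode:
  (AVOID, obstacle) → (GRASP, A_GO)
  (AVOID, bump) → (ALIGN, A_RELEASE)
  (AVOID, grasp_fail) → (GRASP, A_GRAB)  ← event matches
event = grasp_fail selects (GRASP, A_GRAB)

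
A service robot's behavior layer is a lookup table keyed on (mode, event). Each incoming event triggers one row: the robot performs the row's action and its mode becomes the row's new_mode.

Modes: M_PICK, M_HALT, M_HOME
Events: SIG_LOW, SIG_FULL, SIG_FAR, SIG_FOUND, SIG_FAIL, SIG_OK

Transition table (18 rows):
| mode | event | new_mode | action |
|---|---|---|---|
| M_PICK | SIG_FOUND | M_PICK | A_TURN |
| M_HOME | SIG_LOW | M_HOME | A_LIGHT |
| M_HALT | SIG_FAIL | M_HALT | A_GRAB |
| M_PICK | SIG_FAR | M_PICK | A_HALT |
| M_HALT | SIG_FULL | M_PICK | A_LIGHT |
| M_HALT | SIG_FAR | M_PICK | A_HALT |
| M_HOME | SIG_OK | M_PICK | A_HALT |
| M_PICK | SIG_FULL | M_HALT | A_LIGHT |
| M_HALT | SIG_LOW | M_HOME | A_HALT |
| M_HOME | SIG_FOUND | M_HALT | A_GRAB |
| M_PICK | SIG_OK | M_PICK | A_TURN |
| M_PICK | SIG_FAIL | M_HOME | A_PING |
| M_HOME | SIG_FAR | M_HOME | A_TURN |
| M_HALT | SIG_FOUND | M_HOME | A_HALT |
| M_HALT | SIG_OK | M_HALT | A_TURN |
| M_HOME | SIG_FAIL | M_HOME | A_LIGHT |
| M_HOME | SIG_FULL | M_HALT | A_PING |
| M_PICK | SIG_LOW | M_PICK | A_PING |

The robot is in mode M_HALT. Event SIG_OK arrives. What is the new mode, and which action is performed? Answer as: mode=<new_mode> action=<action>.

mode=M_HALT action=A_TURN

current mode = M_HALT; filter table to that mode:
  (M_HALT, SIG_FAIL) → (M_HALT, A_GRAB)
  (M_HALT, SIG_FULL) → (M_PICK, A_LIGHT)
  (M_HALT, SIG_FAR) → (M_PICK, A_HALT)
  (M_HALT, SIG_LOW) → (M_HOME, A_HALT)
  (M_HALT, SIG_FOUND) → (M_HOME, A_HALT)
  (M_HALT, SIG_OK) → (M_HALT, A_TURN)  ← event matches
event = SIG_OK selects (M_HALT, A_TURN)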